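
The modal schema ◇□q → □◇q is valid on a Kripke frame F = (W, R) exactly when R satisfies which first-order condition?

Suppose ◇□q→□◇q is valid. Take Rxy, Rxz and set V(q)={w : Ryw}. Then □q at y so ◇□q at x, so □◇q at x, so ◇q at z, giving w with Rzw and Ryw.
Conversely, any frame satisfying ∀x ∀y ∀z (Rxy ∧ Rxz → ∃w (Ryw ∧ Rzw)) validates the schema.
Frame condition: ∀x ∀y ∀z (Rxy ∧ Rxz → ∃w (Ryw ∧ Rzw)).

convergence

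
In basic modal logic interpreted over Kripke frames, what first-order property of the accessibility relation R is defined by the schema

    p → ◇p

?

Equivalently (dual form): □p → p.
Suppose □p→p is valid. At any x set V(p)={w : Rxw}. Then □p holds at x, so p holds at x, i.e. Rxx.
The converse is a direct semantic check.
Frame condition: ∀x Rxx.

Reflexivity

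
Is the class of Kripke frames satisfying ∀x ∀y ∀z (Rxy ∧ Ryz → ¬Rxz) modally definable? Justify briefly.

Not definable by any modal formula

If a class were modally definable it would be closed under surjective bounded morphisms (Goldblatt–Thomason).
The 5-cycle (worlds w0,w1,w2,w3,w4 with w0→w1→w2→w3→w4→w0) is intransitive. Mapping every world to a single reflexive point • is a surjective bounded morphism; the reflexive point is not intransitive (R••∧R•• but R••).
Hence intransitivity is not modally definable.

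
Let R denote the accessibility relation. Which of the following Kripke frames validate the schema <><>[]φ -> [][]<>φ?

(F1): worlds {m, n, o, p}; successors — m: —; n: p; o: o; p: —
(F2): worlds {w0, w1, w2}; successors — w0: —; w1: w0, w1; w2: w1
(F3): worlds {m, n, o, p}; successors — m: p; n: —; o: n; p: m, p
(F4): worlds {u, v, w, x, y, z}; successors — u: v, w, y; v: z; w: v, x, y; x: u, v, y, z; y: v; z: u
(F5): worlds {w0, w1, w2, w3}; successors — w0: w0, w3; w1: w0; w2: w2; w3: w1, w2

(F1), (F3)

The schema corresponds to a generalized confluence (Geach) condition: forall x forall y forall z ((x R^2 y & x R^2 z) -> exists w (yRw & zRw)).
(F1): condition met.
(F2): fails — w1R²w0, w1R²w0 but no w with w0Rw and w0Rw.
(F3): condition met.
(F4): fails — uR²v, uR²y but no t with vRt and yRt.
(F5): fails — w0R²w0, w0R²w2 but no w with w0Rw and w2Rw.
Valid on: (F1), (F3).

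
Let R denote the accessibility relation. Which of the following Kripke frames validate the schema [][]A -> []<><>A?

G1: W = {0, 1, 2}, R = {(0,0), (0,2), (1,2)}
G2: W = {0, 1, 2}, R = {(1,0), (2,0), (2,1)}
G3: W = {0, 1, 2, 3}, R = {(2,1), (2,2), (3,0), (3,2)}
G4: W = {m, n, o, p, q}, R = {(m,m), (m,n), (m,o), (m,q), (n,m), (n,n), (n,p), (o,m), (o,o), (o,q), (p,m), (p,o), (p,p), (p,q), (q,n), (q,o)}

This is the axiom for a generalized confluence (Geach) condition; its first-order frame correspondent is forall x forall z (xRz -> exists w (x R^2 w & z R^2 w)).
G1: fails — 0R2 but no w with 0R²w and 2R²w.
G2: fails — 1R0 but no w with 1R²w and 0R²w.
G3: fails — 2R1 but no w with 2R²w and 1R²w.
G4: ✓.

G4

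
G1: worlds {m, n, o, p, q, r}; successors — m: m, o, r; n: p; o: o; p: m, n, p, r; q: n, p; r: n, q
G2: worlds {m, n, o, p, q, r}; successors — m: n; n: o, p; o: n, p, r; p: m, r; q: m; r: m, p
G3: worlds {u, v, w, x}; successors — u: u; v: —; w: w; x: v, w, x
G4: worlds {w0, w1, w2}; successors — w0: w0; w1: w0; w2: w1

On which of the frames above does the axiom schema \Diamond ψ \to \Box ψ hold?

Frame correspondent (Sahlqvist): \forall x \forall y \forall z (Rxy \wedge Rxz \to y = z) — i.e. partial functionality.
G1: fails — m sees both m and o.
G2: fails — n sees both o and p.
G3: fails — x sees both v and w.
G4: holds.
Valid on: G4.

G4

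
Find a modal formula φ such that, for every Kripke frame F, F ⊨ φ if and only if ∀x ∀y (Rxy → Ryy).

The condition is shift-reflexivity. The T□ schema □(□r → r) defines it.
Suppose □(□r→r) is valid. Take Rxy and set V(r)={w : Ryw}. Then at y, □r holds; since □(□r→r) at x, □r→r at y, so r at y, i.e. Ryy.

□(□r → r)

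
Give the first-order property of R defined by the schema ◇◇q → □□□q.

∀x ∀y ∀z ((xR²y ∧ xR³z) → ∃w (y = w ∧ z = w))

This is a Sahlqvist (Geach-type) schema ◇^2□^0q → □^3◇^0q.
Minimal-valuation argument: fix x; take any y with xR^2y and any z with xR^3z. Set V(q) to the set of worlds R-reachable from y in exactly 0 steps. Then □^0q holds at y, so the antecedent holds at x; validity forces ◇^0q at z, giving a w with zR^0w and yR^0w.
First-order correspondent: ∀x ∀y ∀z ((xR²y ∧ xR³z) → ∃w (y = w ∧ z = w)).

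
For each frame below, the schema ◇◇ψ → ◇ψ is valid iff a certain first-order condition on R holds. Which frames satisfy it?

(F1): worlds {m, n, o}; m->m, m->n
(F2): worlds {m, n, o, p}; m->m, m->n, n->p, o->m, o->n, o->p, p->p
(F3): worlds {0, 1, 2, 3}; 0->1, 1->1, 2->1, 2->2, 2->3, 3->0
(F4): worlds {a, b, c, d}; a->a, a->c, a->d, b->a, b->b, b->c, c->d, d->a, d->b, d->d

(F1)

The schema corresponds to transitivity: ∀x ∀y ∀z (Rxy ∧ Ryz → Rxz).
(F1): ✓.
(F2): fails — Rmn and Rnp but not Rmp.
(F3): fails — R23 and R30 but not R20.
(F4): fails — Rbc and Rcd but not Rbd.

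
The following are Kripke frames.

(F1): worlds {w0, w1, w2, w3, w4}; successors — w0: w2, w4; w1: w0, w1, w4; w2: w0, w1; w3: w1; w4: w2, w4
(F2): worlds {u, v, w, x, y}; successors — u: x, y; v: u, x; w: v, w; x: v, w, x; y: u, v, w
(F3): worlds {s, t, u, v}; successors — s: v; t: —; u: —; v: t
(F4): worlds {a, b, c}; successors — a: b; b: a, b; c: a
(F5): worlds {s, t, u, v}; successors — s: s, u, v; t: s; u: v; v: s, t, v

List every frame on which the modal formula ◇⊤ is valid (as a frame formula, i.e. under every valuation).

(F1), (F2), (F4), (F5)

This is the axiom for seriality; its first-order frame correspondent is ∀x ∃y Rxy.
(F1): ✓.
(F2): ✓.
(F3): fails — world t has no successor.
(F4): ✓.
(F5): ✓.
Valid on: (F1), (F2), (F4), (F5).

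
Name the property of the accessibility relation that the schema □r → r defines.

Suppose □r→r is valid. At any x set V(r)={w : Rxw}. Then □r holds at x, so r holds at x, i.e. Rxx.

reflexivity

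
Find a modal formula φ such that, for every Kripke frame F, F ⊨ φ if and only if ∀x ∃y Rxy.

This is seriality; the standard corresponding axiom is D: □q → ◇q.
Suppose □q→◇q is valid. At any x set V(q)=W. Then □q at x, so ◇q at x, so x has a successor.

□q → ◇q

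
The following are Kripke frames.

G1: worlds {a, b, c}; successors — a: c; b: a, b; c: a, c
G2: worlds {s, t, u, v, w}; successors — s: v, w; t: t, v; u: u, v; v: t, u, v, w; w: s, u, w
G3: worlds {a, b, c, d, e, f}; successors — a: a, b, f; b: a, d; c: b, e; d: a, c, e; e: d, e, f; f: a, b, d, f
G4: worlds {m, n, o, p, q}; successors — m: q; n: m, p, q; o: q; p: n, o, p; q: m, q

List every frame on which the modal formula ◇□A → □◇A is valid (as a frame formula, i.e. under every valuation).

G3

The schema corresponds to convergence: ∀x ∀y ∀z (Rxy ∧ Rxz → ∃w (Ryw ∧ Rzw)).
G1: fails — Rbb and Rba but b and a have no common successor.
G2: fails — Rvw and Rvt but w and t have no common successor.
G3: condition met.
G4: fails — Rnq and Rnp but q and p have no common successor.
Valid on: G3.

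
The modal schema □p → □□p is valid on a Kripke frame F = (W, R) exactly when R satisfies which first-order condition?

Suppose □p→□□p is valid. Take Rxy, Ryz and set V(p)={w : Rxw}. Then □p at x, so □□p at x, so □p at y, so p at z, i.e. Rxz.

Transitivity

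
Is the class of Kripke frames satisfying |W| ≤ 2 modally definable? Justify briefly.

Not modally definable

If a class were modally definable it would be closed under disjoint unions (Goldblatt–Thomason).
Any modal formula valid on each of 3 disjoint one-world frames is valid on their disjoint union (validity is preserved under disjoint unions). Each one-world frame has |W|=1≤2, but the union has |W|=3.
So the class is not modally definable.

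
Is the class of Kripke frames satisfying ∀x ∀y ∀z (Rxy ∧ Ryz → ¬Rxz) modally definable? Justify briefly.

Modal frame validity is preserved under surjective bounded morphisms.
The 3-cycle (worlds 0,1,2 with 0→1→2→0) is intransitive. Mapping every world to a single reflexive point • is a surjective bounded morphism; the reflexive point is not intransitive (R••∧R•• but R••).
Hence intransitivity is not modally definable.

No — not modally definable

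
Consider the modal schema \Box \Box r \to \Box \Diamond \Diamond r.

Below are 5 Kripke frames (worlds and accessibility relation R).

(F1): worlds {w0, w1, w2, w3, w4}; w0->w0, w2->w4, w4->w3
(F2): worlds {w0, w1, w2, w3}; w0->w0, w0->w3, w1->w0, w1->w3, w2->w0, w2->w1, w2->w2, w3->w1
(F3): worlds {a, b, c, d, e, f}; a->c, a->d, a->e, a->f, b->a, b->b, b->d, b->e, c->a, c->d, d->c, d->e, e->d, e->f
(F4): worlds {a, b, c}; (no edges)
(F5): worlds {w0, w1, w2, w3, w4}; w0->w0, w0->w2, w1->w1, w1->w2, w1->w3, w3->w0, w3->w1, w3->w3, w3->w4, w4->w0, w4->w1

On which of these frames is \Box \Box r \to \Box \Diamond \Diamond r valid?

(F2), (F4)

Frame correspondent (Sahlqvist): \forall x \forall z (xRz \to \exists w (x R^2 w \wedge z R^2 w)) — i.e. a generalized confluence (Geach) condition.
(F1): fails — w2Rw4 but no w with w2R²w and w4R²w.
(F2): satisfies the condition.
(F3): fails — aRf but no w with aR²w and fR²w.
(F4): satisfies the condition.
(F5): fails — w0Rw2 but no w with w0R²w and w2R²w.
Valid on: (F2), (F4).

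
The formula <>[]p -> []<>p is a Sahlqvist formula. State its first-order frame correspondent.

Suppose ◇□p→□◇p is valid. Take Rxy, Rxz and set V(p)={w : Ryw}. Then □p at y so ◇□p at x, so □◇p at x, so ◇p at z, giving w with Rzw and Ryw.
Conversely, on a frame with convergence the schema holds at every world under every valuation.
Frame condition: forall x forall y forall z (Rxy & Rxz -> exists w (Ryw & Rzw)).

convergence: forall x forall y forall z (Rxy & Rxz -> exists w (Ryw & Rzw))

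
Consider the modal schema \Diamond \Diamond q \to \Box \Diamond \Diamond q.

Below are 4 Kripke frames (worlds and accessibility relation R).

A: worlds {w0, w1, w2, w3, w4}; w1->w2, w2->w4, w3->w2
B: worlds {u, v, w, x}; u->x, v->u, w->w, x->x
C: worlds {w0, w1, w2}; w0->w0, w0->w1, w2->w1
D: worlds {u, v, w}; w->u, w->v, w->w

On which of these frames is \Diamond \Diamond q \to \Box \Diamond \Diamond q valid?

B

This is the axiom for a generalized confluence (Geach) condition; its first-order frame correspondent is \forall x \forall y \forall z ((x R^2 y \wedge xRz) \to \exists w (y = w \wedge z R^2 w)).
A: fails — w1R²w4, w1Rw2 but no w with w4=w and w2R²w.
B: condition met.
C: fails — w0R²w0, w0Rw1 but no w with w0=w and w1R²w.
D: fails — wR²u, wRu but no t with u=t and uR²t.
Valid on: B.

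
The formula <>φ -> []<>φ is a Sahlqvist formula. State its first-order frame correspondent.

Suppose ◇φ→□◇φ is valid. Take Rxy, Rxz and set V(φ)={y}. Then ◇φ at x, so □◇φ at x, so ◇φ at z, so some w with Rzw has φ; w=y, i.e. Rzy. By symmetry of the argument, Ryz.
Conversely, any frame satisfying forall x forall y forall z (Rxy & Rxz -> Ryz) validates the schema.
So the correspondent is the Euclidean property.

The Euclidean property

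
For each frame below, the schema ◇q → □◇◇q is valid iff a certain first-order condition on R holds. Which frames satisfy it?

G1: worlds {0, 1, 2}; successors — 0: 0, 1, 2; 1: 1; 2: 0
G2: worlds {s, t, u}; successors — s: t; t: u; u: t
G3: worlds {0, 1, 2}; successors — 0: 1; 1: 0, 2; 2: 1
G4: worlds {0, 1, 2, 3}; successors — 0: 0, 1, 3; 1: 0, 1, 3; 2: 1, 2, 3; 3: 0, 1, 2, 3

Frame correspondent (Sahlqvist): ∀x ∀y ∀z ((xRy ∧ xRz) → ∃w (y = w ∧ zR²w)) — i.e. a generalized confluence (Geach) condition.
G1: fails — 0R0, 0R1 but no w with 0=w and 1R²w.
G2: ✓.
G3: ✓.
G4: ✓.

G2, G3, G4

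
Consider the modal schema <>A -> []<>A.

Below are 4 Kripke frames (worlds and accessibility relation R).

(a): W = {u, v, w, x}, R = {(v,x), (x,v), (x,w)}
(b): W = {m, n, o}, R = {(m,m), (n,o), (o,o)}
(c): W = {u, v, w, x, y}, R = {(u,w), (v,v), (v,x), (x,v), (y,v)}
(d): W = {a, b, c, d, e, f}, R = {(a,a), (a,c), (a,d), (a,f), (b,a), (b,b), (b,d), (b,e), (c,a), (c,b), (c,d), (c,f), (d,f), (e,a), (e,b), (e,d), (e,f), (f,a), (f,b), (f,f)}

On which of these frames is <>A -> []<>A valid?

This is the axiom for the Euclidean property; its first-order frame correspondent is forall x forall y forall z (Rxy & Rxz -> Ryz).
(a): fails — Rvx and Rvx but not Rxx.
(b): ✓.
(c): fails — Ruw and Ruw but not Rww.
(d): fails — Raf and Rac but not Rfc.

(b)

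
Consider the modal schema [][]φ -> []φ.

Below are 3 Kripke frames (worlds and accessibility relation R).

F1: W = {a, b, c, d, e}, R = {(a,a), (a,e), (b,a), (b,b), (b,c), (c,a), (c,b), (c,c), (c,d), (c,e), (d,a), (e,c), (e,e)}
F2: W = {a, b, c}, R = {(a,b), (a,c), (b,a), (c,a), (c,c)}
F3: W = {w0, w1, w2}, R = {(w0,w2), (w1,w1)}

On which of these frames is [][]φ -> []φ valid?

The schema corresponds to density: forall x forall y (Rxy -> exists z (Rxz & Rzy)).
F1: condition met.
F2: fails — Rab but no z with Raz and Rzb.
F3: fails — Rw0w2 but no z with Rw0z and Rzw2.

F1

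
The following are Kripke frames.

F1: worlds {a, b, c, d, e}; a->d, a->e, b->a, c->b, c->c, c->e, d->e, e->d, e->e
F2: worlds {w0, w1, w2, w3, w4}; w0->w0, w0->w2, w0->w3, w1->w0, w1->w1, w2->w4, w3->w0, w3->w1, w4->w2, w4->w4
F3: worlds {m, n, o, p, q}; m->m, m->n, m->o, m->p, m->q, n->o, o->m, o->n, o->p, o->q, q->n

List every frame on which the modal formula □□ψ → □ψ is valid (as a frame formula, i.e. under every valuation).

F2

This is the axiom for density; its first-order frame correspondent is ∀x ∀y (Rxy → ∃z (Rxz ∧ Rzy)).
F1: fails — Rba but no z with Rbz and Rza.
F2: ✓.
F3: fails — Rno but no z with Rnz and Rzo.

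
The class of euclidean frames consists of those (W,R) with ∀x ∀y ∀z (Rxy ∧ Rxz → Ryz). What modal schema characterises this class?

This is the Euclidean property; the standard corresponding axiom is 5: ◇r → □◇r.
Suppose ◇r→□◇r is valid. Take Rxy, Rxz and set V(r)={y}. Then ◇r at x, so □◇r at x, so ◇r at z, so some w with Rzw has r; w=y, i.e. Rzy. By symmetry of the argument, Ryz.

◇r → □◇r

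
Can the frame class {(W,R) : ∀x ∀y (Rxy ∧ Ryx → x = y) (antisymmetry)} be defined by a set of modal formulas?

No — not modally definable

If a class were modally definable it would be closed under surjective bounded morphisms (Goldblatt–Thomason).
The 8-cycle (worlds a,b,c,d,e,f,g,h with a→b→c→d→e→f→g→h→a) is antisymmetric. Sending even-indexed worlds to a and odd-indexed worlds to b is a surjective bounded morphism onto the two-world frame with a↔b, which is not antisymmetric.
Hence antisymmetry is not modally definable.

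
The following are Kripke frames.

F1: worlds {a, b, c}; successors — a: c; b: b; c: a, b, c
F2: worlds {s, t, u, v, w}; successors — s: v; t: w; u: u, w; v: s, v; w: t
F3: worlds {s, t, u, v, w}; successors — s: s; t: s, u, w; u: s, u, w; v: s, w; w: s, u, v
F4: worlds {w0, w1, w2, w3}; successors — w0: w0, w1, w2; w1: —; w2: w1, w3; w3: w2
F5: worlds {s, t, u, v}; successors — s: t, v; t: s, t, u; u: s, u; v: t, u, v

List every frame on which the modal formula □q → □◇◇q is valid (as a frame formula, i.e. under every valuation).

F1, F2, F3, F5

The schema corresponds to a generalized confluence (Geach) condition: ∀x ∀z (xRz → ∃w (xRw ∧ zR²w)).
F1: satisfies the condition.
F2: satisfies the condition.
F3: satisfies the condition.
F4: fails — w0Rw1 but no w with w0Rw and w1R²w.
F5: satisfies the condition.
Valid on: F1, F2, F3, F5.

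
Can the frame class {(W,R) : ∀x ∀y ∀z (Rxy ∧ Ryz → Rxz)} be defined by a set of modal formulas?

Yes, by □r → □□r

This is a Sahlqvist condition; the 4 axiom □r → □□r defines it.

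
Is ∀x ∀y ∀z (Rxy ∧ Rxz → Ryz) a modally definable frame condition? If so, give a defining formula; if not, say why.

The condition is the Euclidean property. A defining modal formula is ◇p → □◇p.

Definable; ◇p → □◇p defines it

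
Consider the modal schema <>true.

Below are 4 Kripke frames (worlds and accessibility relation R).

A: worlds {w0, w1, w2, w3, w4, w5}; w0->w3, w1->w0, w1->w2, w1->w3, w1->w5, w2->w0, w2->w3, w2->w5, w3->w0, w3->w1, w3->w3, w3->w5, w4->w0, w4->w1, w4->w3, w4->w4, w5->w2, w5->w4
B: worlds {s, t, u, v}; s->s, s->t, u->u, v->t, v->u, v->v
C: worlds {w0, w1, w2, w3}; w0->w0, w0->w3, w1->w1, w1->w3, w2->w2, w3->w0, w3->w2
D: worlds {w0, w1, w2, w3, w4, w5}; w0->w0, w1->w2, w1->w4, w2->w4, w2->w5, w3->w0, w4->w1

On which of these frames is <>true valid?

A, C

The schema corresponds to seriality: forall x exists y Rxy.
A: satisfies the condition.
B: fails — world t has no successor.
C: satisfies the condition.
D: fails — world w5 has no successor.
Valid on: A, C.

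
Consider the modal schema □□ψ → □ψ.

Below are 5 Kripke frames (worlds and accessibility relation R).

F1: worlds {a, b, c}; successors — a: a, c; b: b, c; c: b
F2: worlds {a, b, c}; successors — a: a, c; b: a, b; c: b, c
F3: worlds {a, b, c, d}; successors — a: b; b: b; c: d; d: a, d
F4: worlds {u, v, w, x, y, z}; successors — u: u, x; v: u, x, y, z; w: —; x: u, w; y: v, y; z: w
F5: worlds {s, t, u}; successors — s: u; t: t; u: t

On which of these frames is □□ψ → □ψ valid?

F1, F2, F3

The schema corresponds to density: ∀x ∀y (Rxy → ∃z (Rxz ∧ Rzy)).
F1: satisfies the condition.
F2: satisfies the condition.
F3: satisfies the condition.
F4: fails — Rxw but no t with Rxt and Rtw.
F5: fails — Rsu but no z with Rsz and Rzu.
Valid on: F1, F2, F3.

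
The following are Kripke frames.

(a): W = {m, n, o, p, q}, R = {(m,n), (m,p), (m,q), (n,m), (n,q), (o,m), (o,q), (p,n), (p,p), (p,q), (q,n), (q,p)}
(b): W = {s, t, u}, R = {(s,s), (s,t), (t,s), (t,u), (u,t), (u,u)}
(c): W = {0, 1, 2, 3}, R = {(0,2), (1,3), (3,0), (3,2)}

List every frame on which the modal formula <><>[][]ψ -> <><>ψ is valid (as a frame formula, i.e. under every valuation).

(a), (b)

The schema corresponds to a generalized confluence (Geach) condition: forall x forall y (x R^2 y -> exists w (y R^2 w & x R^2 w)).
(a): holds.
(b): holds.
(c): fails — 1R²0 but no w with 0R²w and 1R²w.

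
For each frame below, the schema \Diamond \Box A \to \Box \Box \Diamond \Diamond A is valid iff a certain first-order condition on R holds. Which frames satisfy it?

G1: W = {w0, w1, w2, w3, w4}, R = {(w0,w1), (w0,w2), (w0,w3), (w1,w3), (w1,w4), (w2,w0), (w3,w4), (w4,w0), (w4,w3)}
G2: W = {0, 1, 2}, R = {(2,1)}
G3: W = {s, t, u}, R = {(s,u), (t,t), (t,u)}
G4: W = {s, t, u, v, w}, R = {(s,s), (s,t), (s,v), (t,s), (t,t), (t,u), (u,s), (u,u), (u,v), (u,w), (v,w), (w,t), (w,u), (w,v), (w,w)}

G2, G4

Frame correspondent (Sahlqvist): \forall x \forall y \forall z ((xRy \wedge x R^2 z) \to \exists w (yRw \wedge z R^2 w)) — i.e. a generalized confluence (Geach) condition.
G1: fails — w0Rw2, w0R²w4 but no w with w2Rw and w4R²w.
G2: ✓.
G3: fails — tRt, tR²u but no w with tRw and uR²w.
G4: ✓.
Valid on: G2, G4.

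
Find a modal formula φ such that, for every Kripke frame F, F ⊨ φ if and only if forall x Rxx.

The condition is reflexivity. The T schema □p → p defines it.
Suppose □p→p is valid. At any x set V(p)={w : Rxw}. Then □p holds at x, so p holds at x, i.e. Rxx.

□p → p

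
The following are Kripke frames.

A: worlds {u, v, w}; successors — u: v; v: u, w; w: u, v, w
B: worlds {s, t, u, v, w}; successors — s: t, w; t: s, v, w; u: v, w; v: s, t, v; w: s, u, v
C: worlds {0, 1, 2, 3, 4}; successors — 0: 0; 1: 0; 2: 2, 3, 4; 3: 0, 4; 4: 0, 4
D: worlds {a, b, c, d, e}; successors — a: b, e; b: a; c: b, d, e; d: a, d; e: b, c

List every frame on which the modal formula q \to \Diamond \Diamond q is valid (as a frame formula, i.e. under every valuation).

A, B, D

This is the axiom for a generalized confluence (Geach) condition; its first-order frame correspondent is \forall x \exists w (x = w \wedge x R^2 w).
A: condition met.
B: condition met.
C: fails — at 1 but no w with 1=w and 1R²w.
D: condition met.
Valid on: A, B, D.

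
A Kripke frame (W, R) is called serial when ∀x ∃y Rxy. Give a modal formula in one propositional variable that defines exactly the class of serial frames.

□r → ◇r

A defining formula is □r → ◇r (the D axiom).
Suppose □r→◇r is valid. At any x set V(r)=W. Then □r at x, so ◇r at x, so x has a successor.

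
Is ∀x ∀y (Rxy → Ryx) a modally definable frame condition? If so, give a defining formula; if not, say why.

Yes: it is symmetry, defined by the B schema p → □◇p.

Yes — defined by p → □◇p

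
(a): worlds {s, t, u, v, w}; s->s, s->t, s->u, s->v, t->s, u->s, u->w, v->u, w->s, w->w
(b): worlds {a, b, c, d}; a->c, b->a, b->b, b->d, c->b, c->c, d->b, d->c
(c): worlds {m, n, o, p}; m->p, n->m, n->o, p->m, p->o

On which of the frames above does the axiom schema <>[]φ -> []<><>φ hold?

This is the axiom for a generalized confluence (Geach) condition; its first-order frame correspondent is forall x forall y forall z ((xRy & xRz) -> exists w (yRw & z R^2 w)).
(a): fails — sRv, sRv but no w* with vRw* and vR²w*.
(b): holds.
(c): fails — mRp, mRp but no w with pRw and pR²w.
Valid on: (b).

(b)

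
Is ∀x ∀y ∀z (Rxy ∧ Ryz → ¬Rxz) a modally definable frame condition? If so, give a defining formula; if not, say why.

Any modally definable frame class is closed under surjective bounded morphisms.
The 7-cycle (worlds w0,w1,w2,w3,w4,w5,w6 with w0→w1→w2→w3→w4→w5→w6→w0) is intransitive. Mapping every world to a single reflexive point • is a surjective bounded morphism; the reflexive point is not intransitive (R••∧R•• but R••).
So the class is not modally definable.

Not modally definable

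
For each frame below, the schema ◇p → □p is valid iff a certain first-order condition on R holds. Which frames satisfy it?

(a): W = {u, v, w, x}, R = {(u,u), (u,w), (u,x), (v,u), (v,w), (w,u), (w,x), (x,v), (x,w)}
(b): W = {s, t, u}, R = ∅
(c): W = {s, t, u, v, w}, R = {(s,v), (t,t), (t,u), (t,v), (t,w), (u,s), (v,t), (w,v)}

(b)

This is the axiom for partial functionality; its first-order frame correspondent is ∀x ∀y ∀z (Rxy ∧ Rxz → y = z).
(a): fails — u sees both u and w.
(b): satisfies the condition.
(c): fails — t sees both t and u.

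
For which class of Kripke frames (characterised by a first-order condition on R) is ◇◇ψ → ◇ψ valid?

transitivity: ∀x ∀y ∀z (Rxy ∧ Ryz → Rxz)

This is frame-equivalent to □ψ → □□ψ (substitute ¬ψ for ψ and contrapose).
Suppose □ψ→□□ψ is valid. Take Rxy, Ryz and set V(ψ)={w : Rxw}. Then □ψ at x, so □□ψ at x, so □ψ at y, so ψ at z, i.e. Rxz.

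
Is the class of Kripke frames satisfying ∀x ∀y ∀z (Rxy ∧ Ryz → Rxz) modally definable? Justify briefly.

This is a Sahlqvist condition; the 4 axiom □r → □□r defines it.

Yes — defined by □r → □□r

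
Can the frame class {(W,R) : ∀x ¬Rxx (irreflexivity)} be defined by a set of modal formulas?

No — not modally definable

If a class were modally definable it would be closed under surjective bounded morphisms (Goldblatt–Thomason).
The 5-cycle (worlds s,t,u,v,w with s→t→u→v→w→s) is irreflexive, and the map sending every world to a single reflexive point • is a surjective bounded morphism (forth: every edge maps to (•,•); back: every world has a successor). So any modal formula valid on the 5-cycle is also valid on the reflexive point, which is not irreflexive.
Hence irreflexivity is not modally definable.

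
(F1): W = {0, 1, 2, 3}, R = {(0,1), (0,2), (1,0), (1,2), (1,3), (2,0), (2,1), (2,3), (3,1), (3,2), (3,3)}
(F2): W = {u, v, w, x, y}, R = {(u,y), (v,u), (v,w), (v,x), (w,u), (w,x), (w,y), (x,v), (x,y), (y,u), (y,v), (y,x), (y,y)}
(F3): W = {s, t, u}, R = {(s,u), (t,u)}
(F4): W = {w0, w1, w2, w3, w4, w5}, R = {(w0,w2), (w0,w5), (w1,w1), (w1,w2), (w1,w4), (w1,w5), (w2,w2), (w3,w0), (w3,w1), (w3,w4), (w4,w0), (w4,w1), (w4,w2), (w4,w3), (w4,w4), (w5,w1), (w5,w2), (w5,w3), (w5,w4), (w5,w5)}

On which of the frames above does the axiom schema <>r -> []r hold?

Frame correspondent (Sahlqvist): forall x forall y forall z (Rxy & Rxz -> y = z) — i.e. partial functionality.
(F1): fails — 0 sees both 1 and 2.
(F2): fails — v sees both u and w.
(F3): holds.
(F4): fails — w0 sees both w2 and w5.

(F3)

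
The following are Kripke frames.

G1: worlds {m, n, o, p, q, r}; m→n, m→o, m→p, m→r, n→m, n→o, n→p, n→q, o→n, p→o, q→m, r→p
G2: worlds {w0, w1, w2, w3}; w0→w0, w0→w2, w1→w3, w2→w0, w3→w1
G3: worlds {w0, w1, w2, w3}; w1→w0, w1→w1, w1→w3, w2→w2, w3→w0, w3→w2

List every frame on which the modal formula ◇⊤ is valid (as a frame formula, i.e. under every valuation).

This is the axiom for seriality; its first-order frame correspondent is ∀x ∃y Rxy.
G1: condition met.
G2: condition met.
G3: fails — world w0 has no successor.

G1, G2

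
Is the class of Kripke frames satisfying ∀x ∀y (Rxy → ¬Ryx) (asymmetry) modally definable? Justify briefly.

No — not modally definable

Any modally definable frame class is closed under surjective bounded morphisms.
The 5-cycle (worlds a,b,c,d,e with a→b→c→d→e→a) is asymmetric. Mapping every world to a single reflexive point • is a surjective bounded morphism, and the reflexive point is not asymmetric (R•• but asymmetry requires ¬R••).
So the class is not modally definable.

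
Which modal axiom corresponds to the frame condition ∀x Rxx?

□q → q

The condition is reflexivity. The T schema □q → q defines it.
Suppose □q→q is valid. At any x set V(q)={w : Rxw}. Then □q holds at x, so q holds at x, i.e. Rxx.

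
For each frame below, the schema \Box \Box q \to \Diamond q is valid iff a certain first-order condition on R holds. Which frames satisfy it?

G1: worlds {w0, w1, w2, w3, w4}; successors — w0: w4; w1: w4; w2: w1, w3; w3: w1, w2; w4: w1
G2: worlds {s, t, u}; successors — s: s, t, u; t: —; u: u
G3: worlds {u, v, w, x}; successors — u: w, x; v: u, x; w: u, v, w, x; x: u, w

The schema corresponds to a generalized confluence (Geach) condition: \forall x \exists w (x R^2 w \wedge xRw).
G1: fails — at w0 but no w with w0R²w and w0Rw.
G2: fails — at t but no w with tR²w and tRw.
G3: holds.

G3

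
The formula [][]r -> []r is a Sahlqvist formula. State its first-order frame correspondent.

density

Suppose □□r→□r is valid. Take Rxy and set V(r)={w : xR²w}. Then □□r at x, so □r at x, so r at y, i.e. ∃z(Rxz∧Rzy).
Conversely, any frame satisfying forall x forall y (Rxy -> exists z (Rxz & Rzy)) validates the schema.
Frame condition: forall x forall y (Rxy -> exists z (Rxz & Rzy)).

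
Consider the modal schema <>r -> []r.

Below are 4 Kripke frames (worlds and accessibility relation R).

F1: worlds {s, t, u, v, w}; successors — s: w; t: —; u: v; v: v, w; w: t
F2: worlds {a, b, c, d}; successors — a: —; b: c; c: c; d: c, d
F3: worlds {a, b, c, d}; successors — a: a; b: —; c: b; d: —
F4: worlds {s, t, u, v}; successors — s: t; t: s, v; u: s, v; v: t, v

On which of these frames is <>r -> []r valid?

F3

This is the axiom for partial functionality; its first-order frame correspondent is forall x forall y forall z (Rxy & Rxz -> y = z).
F1: fails — v sees both v and w.
F2: fails — d sees both c and d.
F3: ✓.
F4: fails — t sees both s and v.
Valid on: F3.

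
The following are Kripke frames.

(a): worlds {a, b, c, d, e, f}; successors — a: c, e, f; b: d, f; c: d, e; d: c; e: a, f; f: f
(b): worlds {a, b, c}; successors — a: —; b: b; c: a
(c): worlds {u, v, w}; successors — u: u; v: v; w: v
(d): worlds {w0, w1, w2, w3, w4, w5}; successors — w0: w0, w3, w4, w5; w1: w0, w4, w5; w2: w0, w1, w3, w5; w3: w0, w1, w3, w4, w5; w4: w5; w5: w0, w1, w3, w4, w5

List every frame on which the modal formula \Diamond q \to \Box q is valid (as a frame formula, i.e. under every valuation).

This is the axiom for partial functionality; its first-order frame correspondent is \forall x \forall y \forall z (Rxy \wedge Rxz \to y = z).
(a): fails — a sees both c and e.
(b): holds.
(c): holds.
(d): fails — w0 sees both w0 and w3.
Valid on: (b), (c).

(b), (c)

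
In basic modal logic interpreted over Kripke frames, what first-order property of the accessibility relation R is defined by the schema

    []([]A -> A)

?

shift-reflexivity: forall x forall y (Rxy -> Ryy)

Suppose □(□A→A) is valid. Take Rxy and set V(A)={w : Ryw}. Then at y, □A holds; since □(□A→A) at x, □A→A at y, so A at y, i.e. Ryy.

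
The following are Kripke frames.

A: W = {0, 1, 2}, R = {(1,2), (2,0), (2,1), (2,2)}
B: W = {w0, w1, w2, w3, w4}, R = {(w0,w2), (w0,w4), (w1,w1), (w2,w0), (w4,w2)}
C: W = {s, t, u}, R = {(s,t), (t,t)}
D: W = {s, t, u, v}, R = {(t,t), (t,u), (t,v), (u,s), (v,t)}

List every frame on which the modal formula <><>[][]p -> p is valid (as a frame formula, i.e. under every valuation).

This is the axiom for a generalized confluence (Geach) condition; its first-order frame correspondent is forall x forall y (x R^2 y -> exists w (y R^2 w & x = w)).
A: fails — 1R²0 but no w with 0R²w and 1=w.
B: fails — w0R²w2 but no w with w2R²w and w0=w.
C: fails — sR²t but no w with tR²w and s=w.
D: fails — tR²s but no w with sR²w and t=w.

none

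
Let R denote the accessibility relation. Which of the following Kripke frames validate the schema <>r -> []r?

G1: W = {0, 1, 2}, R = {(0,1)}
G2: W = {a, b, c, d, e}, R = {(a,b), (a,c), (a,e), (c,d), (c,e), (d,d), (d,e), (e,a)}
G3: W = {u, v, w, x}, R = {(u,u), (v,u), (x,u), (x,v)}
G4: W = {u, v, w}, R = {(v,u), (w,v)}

The schema corresponds to partial functionality: forall x forall y forall z (Rxy & Rxz -> y = z).
G1: ✓.
G2: fails — a sees both b and c.
G3: fails — x sees both u and v.
G4: ✓.
Valid on: G1, G4.

G1, G4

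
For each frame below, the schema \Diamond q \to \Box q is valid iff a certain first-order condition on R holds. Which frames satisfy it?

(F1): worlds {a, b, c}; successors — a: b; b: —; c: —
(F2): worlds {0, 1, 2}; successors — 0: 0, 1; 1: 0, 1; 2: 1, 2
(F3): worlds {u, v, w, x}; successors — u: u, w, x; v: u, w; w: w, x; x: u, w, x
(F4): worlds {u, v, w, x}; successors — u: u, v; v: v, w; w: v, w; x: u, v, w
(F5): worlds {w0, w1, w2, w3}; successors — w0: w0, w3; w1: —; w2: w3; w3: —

(F1)

Frame correspondent (Sahlqvist): \forall x \forall y \forall z (Rxy \wedge Rxz \to y = z) — i.e. partial functionality.
(F1): condition met.
(F2): fails — 0 sees both 0 and 1.
(F3): fails — u sees both u and w.
(F4): fails — u sees both u and v.
(F5): fails — w0 sees both w0 and w3.
Valid on: (F1).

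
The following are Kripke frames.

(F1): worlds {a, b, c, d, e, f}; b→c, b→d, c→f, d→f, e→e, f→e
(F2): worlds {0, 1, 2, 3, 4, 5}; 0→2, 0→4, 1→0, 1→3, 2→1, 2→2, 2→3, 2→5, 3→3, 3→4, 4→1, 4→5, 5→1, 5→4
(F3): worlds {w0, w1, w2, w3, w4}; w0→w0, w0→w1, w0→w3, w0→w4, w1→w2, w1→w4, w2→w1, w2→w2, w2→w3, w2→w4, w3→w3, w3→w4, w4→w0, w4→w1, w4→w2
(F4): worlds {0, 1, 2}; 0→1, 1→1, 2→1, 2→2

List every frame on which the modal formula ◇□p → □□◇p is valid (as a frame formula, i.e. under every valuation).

(F4)

The schema corresponds to a generalized confluence (Geach) condition: ∀x ∀y ∀z ((xRy ∧ xR²z) → ∃w (yRw ∧ zRw)).
(F1): fails — bRc, bR²f but no w with cRw and fRw.
(F2): fails — 0R4, 0R²1 but no w with 4Rw and 1Rw.
(F3): fails — w0Rw3, w0R²w4 but no w with w3Rw and w4Rw.
(F4): ✓.
Valid on: (F4).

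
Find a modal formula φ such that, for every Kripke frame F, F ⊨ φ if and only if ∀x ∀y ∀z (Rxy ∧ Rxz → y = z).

A defining formula is ◇s → □s (the CD axiom).
Suppose ◇s→□s is valid. Take Rxy, Rxz and set V(s)={y}. Then ◇s at x, so □s at x, so s at z, i.e. z=y.

◇s → □s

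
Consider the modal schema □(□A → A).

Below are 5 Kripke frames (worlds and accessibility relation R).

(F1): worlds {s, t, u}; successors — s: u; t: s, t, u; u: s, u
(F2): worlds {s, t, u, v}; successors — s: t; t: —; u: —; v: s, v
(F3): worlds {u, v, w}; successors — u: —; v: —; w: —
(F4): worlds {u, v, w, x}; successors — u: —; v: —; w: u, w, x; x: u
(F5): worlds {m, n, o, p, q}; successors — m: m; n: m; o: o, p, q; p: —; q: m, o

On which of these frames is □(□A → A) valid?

Frame correspondent (Sahlqvist): ∀x ∀y (Rxy → Ryy) — i.e. shift-reflexivity.
(F1): fails — Rus but not Rss.
(F2): fails — Rvs but not Rss.
(F3): satisfies the condition.
(F4): fails — Rxu but not Ruu.
(F5): fails — Rop but not Rpp.

(F3)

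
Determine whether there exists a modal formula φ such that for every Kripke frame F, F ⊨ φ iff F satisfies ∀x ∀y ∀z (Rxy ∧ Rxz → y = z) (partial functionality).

This is a Sahlqvist condition; the CD axiom ◇q → □q defines it.

Yes — defined by ◇q → □q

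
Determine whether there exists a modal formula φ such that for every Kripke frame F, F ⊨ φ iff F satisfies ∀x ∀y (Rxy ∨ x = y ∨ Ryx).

If a class were modally definable it would be closed under disjoint unions (Goldblatt–Thomason).
Take 4 disjoint single-world reflexive frames: each is trivially connected, but their disjoint union has 4 worlds with no edge between distinct components, so it is not connected.
So the class is not modally definable.

No — not modally definable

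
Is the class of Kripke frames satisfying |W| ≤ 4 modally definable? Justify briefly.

No

Modal frame validity is preserved under disjoint unions.
Any modal formula valid on each of 5 disjoint one-world frames is valid on their disjoint union (validity is preserved under disjoint unions). Each one-world frame has |W|=1≤4, but the union has |W|=5.
So the class is not modally definable.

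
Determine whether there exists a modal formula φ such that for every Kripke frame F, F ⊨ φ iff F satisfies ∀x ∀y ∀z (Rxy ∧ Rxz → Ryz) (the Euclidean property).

Yes: it is the Euclidean property, defined by the 5 schema ◇r → □◇r.
Suppose ◇r→□◇r is valid. Take Rxy, Rxz and set V(r)={y}. Then ◇r at x, so □◇r at x, so ◇r at z, so some w with Rzw has r; w=y, i.e. Rzy. By symmetry of the argument, Ryz.

Definable; ◇r → □◇r defines it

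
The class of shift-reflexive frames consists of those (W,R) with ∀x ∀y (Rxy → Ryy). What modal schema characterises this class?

The condition is shift-reflexivity. The T□ schema □(□q → q) defines it.
Suppose □(□q→q) is valid. Take Rxy and set V(q)={w : Ryw}. Then at y, □q holds; since □(□q→q) at x, □q→q at y, so q at y, i.e. Ryy.

□(□q → q)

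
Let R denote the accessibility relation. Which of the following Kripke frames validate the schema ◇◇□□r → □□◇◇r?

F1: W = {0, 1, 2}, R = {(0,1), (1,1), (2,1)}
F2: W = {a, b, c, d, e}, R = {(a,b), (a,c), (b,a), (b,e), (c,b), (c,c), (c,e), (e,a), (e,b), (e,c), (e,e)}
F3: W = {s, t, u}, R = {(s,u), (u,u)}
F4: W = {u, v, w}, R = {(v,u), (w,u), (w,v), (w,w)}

Frame correspondent (Sahlqvist): ∀x ∀y ∀z ((xR²y ∧ xR²z) → ∃w (yR²w ∧ zR²w)) — i.e. a generalized confluence (Geach) condition.
F1: ✓.
F2: ✓.
F3: ✓.
F4: fails — wR²u, wR²u but no t with uR²t and uR²t.

F1, F2, F3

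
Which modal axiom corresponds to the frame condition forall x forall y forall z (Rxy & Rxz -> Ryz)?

◇p → □◇p

This is the Euclidean property; the standard corresponding axiom is 5: ◇p → □◇p.
Suppose ◇p→□◇p is valid. Take Rxy, Rxz and set V(p)={y}. Then ◇p at x, so □◇p at x, so ◇p at z, so some w with Rzw has p; w=y, i.e. Rzy. By symmetry of the argument, Ryz.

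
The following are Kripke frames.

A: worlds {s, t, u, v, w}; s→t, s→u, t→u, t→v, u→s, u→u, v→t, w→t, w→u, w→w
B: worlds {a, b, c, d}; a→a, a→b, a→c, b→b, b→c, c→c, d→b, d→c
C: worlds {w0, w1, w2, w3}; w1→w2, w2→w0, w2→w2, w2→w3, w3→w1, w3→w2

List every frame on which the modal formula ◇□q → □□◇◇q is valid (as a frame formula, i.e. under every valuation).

The schema corresponds to a generalized confluence (Geach) condition: ∀x ∀y ∀z ((xRy ∧ xR²z) → ∃w (yRw ∧ zR²w)).
A: fails — tRv, tR²s but no w* with vRw* and sR²w*.
B: ✓.
C: fails — w1Rw2, w1R²w0 but no w with w2Rw and w0R²w.

B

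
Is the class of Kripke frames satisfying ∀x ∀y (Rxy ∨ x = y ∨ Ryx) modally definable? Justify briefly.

If a class were modally definable it would be closed under disjoint unions (Goldblatt–Thomason).
Take 2 disjoint single-world reflexive frames: each is trivially connected, but their disjoint union has 2 worlds with no edge between distinct components, so it is not connected.
Hence connectedness of R is not modally definable.

Not definable by any modal formula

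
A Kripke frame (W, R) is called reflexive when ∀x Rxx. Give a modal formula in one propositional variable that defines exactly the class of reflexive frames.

A defining formula is □q → q (the T axiom).
Suppose □q→q is valid. At any x set V(q)={w : Rxw}. Then □q holds at x, so q holds at x, i.e. Rxx.

□q → q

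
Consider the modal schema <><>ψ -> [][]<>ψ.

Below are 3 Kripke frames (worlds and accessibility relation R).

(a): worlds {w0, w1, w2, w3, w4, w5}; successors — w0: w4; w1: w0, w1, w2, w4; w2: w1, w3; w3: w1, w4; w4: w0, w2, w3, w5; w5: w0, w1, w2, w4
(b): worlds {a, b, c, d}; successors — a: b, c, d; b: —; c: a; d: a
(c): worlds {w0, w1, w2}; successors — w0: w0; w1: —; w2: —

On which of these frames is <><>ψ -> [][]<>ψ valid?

(c)

Frame correspondent (Sahlqvist): forall x forall y forall z ((x R^2 y & x R^2 z) -> exists w (y = w & zRw)) — i.e. a generalized confluence (Geach) condition.
(a): fails — w0R²w0, w0R²w0 but no w with w0=w and w0Rw.
(b): fails — aR²a, aR²a but no w with a=w and aRw.
(c): condition met.
Valid on: (c).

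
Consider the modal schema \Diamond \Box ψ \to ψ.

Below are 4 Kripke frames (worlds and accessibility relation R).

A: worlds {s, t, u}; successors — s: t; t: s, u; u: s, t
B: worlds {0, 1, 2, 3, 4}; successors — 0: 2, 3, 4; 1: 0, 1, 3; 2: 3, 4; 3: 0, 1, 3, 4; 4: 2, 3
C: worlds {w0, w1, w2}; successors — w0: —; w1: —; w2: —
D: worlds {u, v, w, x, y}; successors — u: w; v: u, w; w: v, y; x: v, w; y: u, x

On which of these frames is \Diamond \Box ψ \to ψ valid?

The schema corresponds to symmetry: \forall x \forall y (Rxy \to Ryx).
A: fails — Rus but not Rsu.
B: fails — R10 but not R01.
C: satisfies the condition.
D: fails — Rxw but not Rwx.

C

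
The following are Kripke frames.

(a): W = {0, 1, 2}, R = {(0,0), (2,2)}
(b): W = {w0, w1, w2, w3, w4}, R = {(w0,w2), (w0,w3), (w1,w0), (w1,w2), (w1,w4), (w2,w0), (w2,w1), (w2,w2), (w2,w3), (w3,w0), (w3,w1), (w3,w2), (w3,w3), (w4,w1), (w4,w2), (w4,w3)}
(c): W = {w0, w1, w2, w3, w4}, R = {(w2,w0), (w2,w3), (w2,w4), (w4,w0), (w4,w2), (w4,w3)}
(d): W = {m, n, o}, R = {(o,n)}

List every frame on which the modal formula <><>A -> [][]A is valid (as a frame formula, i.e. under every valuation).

(a), (d)

This is the axiom for a generalized confluence (Geach) condition; its first-order frame correspondent is forall x forall y forall z ((x R^2 y & x R^2 z) -> exists w (y = w & z = w)).
(a): holds.
(b): fails — w0R²w0, w0R²w1 but w0 ≠ w1.
(c): fails — w2R²w0, w2R²w2 but w0 ≠ w2.
(d): holds.
Valid on: (a), (d).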